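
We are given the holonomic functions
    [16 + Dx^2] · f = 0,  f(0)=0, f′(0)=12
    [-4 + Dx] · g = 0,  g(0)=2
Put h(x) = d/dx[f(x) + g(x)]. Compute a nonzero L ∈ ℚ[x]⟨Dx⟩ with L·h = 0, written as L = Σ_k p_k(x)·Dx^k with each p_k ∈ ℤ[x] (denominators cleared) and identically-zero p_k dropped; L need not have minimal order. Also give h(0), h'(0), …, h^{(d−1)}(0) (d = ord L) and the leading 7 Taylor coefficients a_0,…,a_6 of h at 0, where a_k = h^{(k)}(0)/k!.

f: a_k = 0, 12, 0, -32, 0, 128/5, 0, …
g: a_k = 2, 8, 16, 64/3, 64/3, 256/15, 512/45, …
h₀=f+g: left-lcm gives L₀, ord ≤ 3.
Differentiate: ansatz ord ≤ ord L₀ ⇒ L.
L = 64 - 16·Dx + 4·Dx^2 - Dx^3  (order 3).
h: a_k = 20, 32, -32, 256/3, 640/3, 1024/15, -1024/45, …
ICs: h(0) = 20, h′(0) = 32, h′′(0) = -64.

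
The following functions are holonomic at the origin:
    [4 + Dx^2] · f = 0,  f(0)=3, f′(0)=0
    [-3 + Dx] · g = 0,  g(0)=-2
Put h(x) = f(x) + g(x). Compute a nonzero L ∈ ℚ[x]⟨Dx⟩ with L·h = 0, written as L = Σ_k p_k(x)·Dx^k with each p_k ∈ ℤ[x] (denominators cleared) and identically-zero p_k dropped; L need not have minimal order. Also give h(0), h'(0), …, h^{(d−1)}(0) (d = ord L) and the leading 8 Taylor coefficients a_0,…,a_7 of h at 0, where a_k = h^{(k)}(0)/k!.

f: a_k = 3, 0, -6, 0, 2, 0, -4/15, 0, …
g: a_k = -2, -6, -9, -9, -27/4, -81/20, -81/40, -243/280, …
Weyl lclm of L_f,L_g ⇒ L₀ (ord ≤ 3).
L = -12 + 4·Dx - 3·Dx^2 + Dx^3  (order 3).
h: a_k = 1, -6, -15, -9, -19/4, -81/20, -55/24, -243/280, …
ICs: h(0) = 1, h′(0) = -6, h′′(0) = -30.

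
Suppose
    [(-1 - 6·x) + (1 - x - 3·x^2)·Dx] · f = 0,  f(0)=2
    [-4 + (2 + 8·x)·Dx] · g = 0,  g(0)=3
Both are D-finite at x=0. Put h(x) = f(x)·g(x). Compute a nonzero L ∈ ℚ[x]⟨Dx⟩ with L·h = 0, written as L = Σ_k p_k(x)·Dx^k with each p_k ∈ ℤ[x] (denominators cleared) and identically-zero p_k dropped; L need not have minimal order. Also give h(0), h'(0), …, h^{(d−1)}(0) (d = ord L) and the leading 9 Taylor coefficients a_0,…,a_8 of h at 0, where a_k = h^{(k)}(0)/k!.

L = (3 + 8·x + 18·x^2) + (-1 - 3·x + 7·x^2 + 12·x^3)·Dx  (order 1).
h: a_k = 6, 18, 24, 102, 114, 588, 426, 3774, -96, …
ICs: h(0) = 6.

f: a_k = 2, 2, 8, 14, 38, 80, 194, 434, 1016, …
g: a_k = 3, 6, -6, 12, -30, 84, -252, 792, -2574, …
Sym-product of L_f,L_g gives L₀ (≤ ord 1).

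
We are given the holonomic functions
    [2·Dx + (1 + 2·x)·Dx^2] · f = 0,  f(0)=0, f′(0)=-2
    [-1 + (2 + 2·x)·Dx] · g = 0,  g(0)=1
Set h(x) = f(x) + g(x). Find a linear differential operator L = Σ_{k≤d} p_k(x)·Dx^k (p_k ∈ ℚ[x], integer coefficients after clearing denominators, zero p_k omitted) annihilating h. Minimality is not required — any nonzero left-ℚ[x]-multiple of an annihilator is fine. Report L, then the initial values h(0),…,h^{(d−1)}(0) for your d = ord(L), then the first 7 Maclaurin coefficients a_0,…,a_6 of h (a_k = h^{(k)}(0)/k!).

f: a_k = 0, -2, 2, -8/3, 4, -32/5, 32/3, …
g: a_k = 1, 1/2, -1/8, 1/16, -5/128, 7/256, -21/1024, …
Weyl lclm of L_f,L_g ⇒ L₀ (ord ≤ 3).
L = (10 + 4·x)·Dx + (29 + 52·x + 20·x^2)·Dx^2 + (6 + 22·x + 24·x^2 + 8·x^3)·Dx^3  (order 3).
h: a_k = 1, -3/2, 15/8, -125/48, 507/128, -8157/1280, 32705/3072, …
ICs: h(0) = 1, h′(0) = -3/2, h′′(0) = 15/4.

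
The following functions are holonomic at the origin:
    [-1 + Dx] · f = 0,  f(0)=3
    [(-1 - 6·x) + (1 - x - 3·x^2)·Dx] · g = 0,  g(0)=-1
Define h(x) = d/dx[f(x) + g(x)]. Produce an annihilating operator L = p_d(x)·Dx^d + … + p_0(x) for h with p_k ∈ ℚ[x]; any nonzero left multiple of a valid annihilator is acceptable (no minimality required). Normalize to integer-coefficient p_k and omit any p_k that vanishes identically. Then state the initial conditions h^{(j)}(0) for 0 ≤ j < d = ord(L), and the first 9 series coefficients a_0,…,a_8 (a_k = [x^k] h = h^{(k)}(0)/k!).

L = (34 + 278·x + 312·x^2 + 756·x^3 + 162·x^4) + (-41 - 284·x - 341·x^2 - 672·x^3 + 45·x^4 + 54·x^5)·Dx + (7 + 6·x + 29·x^2 - 84·x^3 - 207·x^4 - 54·x^5)·Dx^2  (order 2).
h: a_k = 2, -5, -39/2, -151/2, -1599/8, -23279/40, -364559/240, -6827519/1680, -140192639/13440, …
ICs: h(0) = 2, h′(0) = -5.

f: a_k = 3, 3, 3/2, 1/2, 1/8, 1/40, 1/240, 1/1680, 1/13440, …
g: a_k = -1, -1, -4, -7, -19, -40, -97, -217, -508, …
h₀=f+g: left-lcm gives L₀, ord ≤ 2.
Derive L from L₀ (diff closure).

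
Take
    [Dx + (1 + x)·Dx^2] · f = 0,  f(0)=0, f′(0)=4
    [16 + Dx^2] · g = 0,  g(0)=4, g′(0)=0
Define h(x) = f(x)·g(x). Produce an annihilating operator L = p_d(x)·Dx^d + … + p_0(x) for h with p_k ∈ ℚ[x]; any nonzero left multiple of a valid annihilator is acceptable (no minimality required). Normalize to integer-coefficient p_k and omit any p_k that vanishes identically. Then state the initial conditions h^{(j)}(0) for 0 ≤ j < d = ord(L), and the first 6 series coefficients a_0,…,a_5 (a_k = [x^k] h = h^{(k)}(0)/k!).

L = (15072 + 62976·x + 97024·x^2 + 65536·x^3 + 16384·x^4) + (1984 + 6080·x + 6144·x^2 + 2048·x^3)·Dx + (1950 + 8000·x + 12192·x^2 + 8192·x^3 + 2048·x^4)·Dx^2 + (124 + 380·x + 384·x^2 + 128·x^3)·Dx^3 + (63 + 254·x + 383·x^2 + 256·x^3 + 64·x^4)·Dx^4  (order 4).
h: a_k = 0, 16, -8, -368/3, 60, 656/5, …
ICs: h(0) = 0, h′(0) = 16, h′′(0) = -16, h′′′(0) = -736.

f: a_k = 0, 4, -2, 4/3, -1, 4/5, …
g: a_k = 4, 0, -32, 0, 128/3, 0, …
h₀=f·g: eliminate ⇒ L₀, order ≤ 2·2.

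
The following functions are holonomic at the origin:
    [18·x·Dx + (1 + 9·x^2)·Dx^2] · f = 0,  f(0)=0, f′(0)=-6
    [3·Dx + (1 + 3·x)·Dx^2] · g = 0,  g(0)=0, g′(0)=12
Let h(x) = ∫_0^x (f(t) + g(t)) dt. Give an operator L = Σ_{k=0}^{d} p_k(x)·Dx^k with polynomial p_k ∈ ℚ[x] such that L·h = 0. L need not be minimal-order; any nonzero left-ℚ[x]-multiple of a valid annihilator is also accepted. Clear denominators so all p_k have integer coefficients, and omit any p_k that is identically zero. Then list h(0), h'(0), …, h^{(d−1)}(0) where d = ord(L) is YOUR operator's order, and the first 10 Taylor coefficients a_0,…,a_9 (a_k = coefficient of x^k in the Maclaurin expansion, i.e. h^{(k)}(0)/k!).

L = (-18 - 162·x + 486·x^2 + 486·x^3)·Dx^2 + (-12 - 36·x + 972·x^3 + 972·x^4)·Dx^3 + (-1 + 3·x + 18·x^2 + 54·x^3 + 243·x^4 + 243·x^5)·Dx^4  (order 4).
h: a_k = 0, 0, 3, -6, 27/2, -81/5, 81/5, -486/7, 6561/28, -729/2, …
ICs: h(0) = 0, h′(0) = 0, h′′(0) = 6, h′′′(0) = -36.

f: a_k = 0, -6, 0, 18, 0, -486/5, 0, 4374/7, 0, -4374, …
g: a_k = 0, 12, -18, 36, -81, 972/5, -486, 8748/7, -6561/2, 8748, …
Sum ⇒ L₀ = lclm(L_f,L_g) in ℚ(x)⟨Dx⟩.
∫: right-multiply L₀ by Dx.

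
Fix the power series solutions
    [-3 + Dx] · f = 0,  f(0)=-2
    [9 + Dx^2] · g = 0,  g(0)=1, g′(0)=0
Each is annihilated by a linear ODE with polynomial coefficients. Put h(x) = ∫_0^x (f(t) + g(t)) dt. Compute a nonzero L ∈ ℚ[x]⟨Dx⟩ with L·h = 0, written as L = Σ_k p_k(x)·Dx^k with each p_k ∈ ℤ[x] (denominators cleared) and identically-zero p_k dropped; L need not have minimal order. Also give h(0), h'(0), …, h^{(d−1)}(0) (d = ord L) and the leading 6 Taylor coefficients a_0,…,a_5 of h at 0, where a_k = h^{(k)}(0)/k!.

f: a_k = -2, -6, -9, -9, -27/4, -81/20, …
g: a_k = 1, 0, -9/2, 0, 27/8, 0, …
Sum ⇒ L₀ = lclm(L_f,L_g) in ℚ(x)⟨Dx⟩.
∫: right-multiply L₀ by Dx.
L = -27·Dx + 9·Dx^2 - 3·Dx^3 + Dx^4  (order 4).
h: a_k = 0, -1, -3, -9/2, -9/4, -27/40, …
ICs: h(0) = 0, h′(0) = -1, h′′(0) = -6, h′′′(0) = -27.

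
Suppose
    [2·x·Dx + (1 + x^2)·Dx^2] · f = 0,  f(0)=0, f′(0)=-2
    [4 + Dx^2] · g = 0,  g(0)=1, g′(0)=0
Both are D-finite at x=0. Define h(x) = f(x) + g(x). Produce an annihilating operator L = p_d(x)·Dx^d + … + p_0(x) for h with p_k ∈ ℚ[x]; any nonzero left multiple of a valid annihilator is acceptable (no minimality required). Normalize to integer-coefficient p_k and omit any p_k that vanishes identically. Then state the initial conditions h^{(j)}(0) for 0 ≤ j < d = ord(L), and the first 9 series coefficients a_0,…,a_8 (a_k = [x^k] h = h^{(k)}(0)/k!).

f: a_k = 0, -2, 0, 2/3, 0, -2/5, 0, 2/7, 0, …
g: a_k = 1, 0, -2, 0, 2/3, 0, -4/45, 0, 2/315, …
f+g: L₀ = lclm(L_f,L_g), ord ≤ 2+2.
L = (-32·x + 80·x^3 + 16·x^5)·Dx + (4 + 32·x^2 + 36·x^4 + 8·x^6)·Dx^2 + (-8·x + 20·x^3 + 4·x^5)·Dx^3 + (1 + 8·x^2 + 9·x^4 + 2·x^6)·Dx^4  (order 4).
h: a_k = 1, -2, -2, 2/3, 2/3, -2/5, -4/45, 2/7, 2/315, …
ICs: h(0) = 1, h′(0) = -2, h′′(0) = -4, h′′′(0) = 4.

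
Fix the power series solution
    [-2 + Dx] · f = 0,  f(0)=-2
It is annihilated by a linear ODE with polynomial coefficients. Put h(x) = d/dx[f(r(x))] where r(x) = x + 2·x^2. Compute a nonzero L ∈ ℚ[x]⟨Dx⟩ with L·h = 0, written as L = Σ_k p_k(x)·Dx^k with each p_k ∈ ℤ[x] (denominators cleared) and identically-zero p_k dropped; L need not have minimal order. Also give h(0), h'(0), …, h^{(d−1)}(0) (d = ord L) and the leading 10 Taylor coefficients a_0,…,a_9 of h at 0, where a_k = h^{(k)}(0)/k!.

L = (6 + 16·x + 32·x^2) + (-1 - 4·x)·Dx  (order 1).
h: a_k = -4, -24, -56, -400/3, -216, -5296/15, -20848/45, -63328/105, -42856/63, -305488/405, …
ICs: h(0) = -4.

f: a_k = -2, -4, -4, -8/3, -4/3, -8/15, -8/45, -16/315, -4/315, -8/2835, …
h₀=f(r): pull back L_f along r ⇒ L₀.
h₀' ⇒ L via d/dx closure of L₀.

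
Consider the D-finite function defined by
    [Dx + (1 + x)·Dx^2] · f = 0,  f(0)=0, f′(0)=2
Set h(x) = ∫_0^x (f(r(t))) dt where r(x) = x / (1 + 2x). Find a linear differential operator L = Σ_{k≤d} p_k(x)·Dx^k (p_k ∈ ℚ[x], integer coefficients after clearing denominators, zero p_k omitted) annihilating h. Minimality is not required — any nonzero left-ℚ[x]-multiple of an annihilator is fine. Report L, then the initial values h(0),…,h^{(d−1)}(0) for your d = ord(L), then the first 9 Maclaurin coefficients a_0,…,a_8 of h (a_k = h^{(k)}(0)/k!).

L = (5 + 12·x)·Dx^2 + (1 + 5·x + 6·x^2)·Dx^3  (order 3).
h: a_k = 0, 0, 1, -5/3, 19/6, -13/2, 211/15, -95/3, 2059/28, …
ICs: h(0) = 0, h′(0) = 0, h′′(0) = 2.

f: a_k = 0, 2, -1, 2/3, -1/2, 2/5, -1/3, 2/7, -1/4, …
Substitute x→r, Dx→(1/r')Dx; clear ⇒ L₀.
Integrate: L := L₀·Dx.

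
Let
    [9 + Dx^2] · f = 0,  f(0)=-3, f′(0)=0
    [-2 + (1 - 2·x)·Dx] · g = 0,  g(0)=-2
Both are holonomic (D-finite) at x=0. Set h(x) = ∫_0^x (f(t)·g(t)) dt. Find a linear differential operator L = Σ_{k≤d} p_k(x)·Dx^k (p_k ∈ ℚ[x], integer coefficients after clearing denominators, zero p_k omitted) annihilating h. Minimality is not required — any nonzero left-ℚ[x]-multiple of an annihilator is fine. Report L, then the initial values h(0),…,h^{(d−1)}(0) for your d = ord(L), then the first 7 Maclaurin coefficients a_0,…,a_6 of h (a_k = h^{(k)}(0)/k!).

L = (-9 + 18·x)·Dx + 4·Dx^2 + (-1 + 2·x)·Dx^3  (order 3).
h: a_k = 0, 6, 6, -1, -3/2, 33/20, 11/4, …
ICs: h(0) = 0, h′(0) = 6, h′′(0) = 12.

f: a_k = -3, 0, 27/2, 0, -81/8, 0, 243/80, …
g: a_k = -2, -4, -8, -16, -32, -64, -128, …
L₀ := L_f ⊗_s L_g (sym. prod.), ord ≤ 2.
h=∫h₀ ⇒ L = L₀·Dx.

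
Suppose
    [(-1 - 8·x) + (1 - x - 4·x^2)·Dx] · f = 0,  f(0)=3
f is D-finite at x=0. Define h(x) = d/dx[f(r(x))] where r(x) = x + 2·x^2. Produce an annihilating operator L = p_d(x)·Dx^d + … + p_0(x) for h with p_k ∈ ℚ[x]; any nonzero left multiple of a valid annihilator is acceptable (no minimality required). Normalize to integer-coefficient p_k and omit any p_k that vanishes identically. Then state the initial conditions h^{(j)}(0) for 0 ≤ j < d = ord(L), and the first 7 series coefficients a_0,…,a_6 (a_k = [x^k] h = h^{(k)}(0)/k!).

L = (14 + 20·x + 120·x^2 + 320·x^3 + 320·x^4) + (-1 - 3·x + 10·x^2 + 40·x^3 + 80·x^4 + 64·x^5)·Dx  (order 1).
h: a_k = 3, 42, 261, 1236, 6075, 28782, 128961, …
ICs: h(0) = 3.

f: a_k = 3, 3, 15, 27, 87, 195, 543, …
h₀=f(r): pull back L_f along r ⇒ L₀.
h=h₀': d/dx-closure on L₀ ⇒ L.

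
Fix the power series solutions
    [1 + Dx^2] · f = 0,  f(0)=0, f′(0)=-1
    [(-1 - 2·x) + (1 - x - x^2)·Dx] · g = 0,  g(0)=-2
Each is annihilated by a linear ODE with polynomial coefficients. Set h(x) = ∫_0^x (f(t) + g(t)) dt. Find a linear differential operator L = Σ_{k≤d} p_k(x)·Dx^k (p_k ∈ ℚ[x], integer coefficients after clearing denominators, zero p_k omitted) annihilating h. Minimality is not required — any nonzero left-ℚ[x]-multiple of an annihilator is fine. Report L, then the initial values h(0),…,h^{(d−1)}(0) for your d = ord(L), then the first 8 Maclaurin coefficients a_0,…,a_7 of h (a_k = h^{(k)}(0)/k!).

L = (-19 - 48·x - 31·x^2 - 24·x^3 - 5·x^4 - 2·x^5)·Dx + (5 - x - 4·x^2 - 7·x^3 - 6·x^4 - 3·x^5 - x^6)·Dx^2 + (-19 - 48·x - 31·x^2 - 24·x^3 - 5·x^4 - 2·x^5)·Dx^3 + (5 - x - 4·x^2 - 7·x^3 - 6·x^4 - 3·x^5 - x^6)·Dx^4  (order 4).
h: a_k = 0, -2, -3/2, -4/3, -35/24, -2, -1921/720, -26/7, …
ICs: h(0) = 0, h′(0) = -2, h′′(0) = -3, h′′′(0) = -8.

f: a_k = 0, -1, 0, 1/6, 0, -1/120, 0, 1/5040, …
g: a_k = -2, -2, -4, -6, -10, -16, -26, -42, …
h₀=f+g: left-lcm gives L₀, ord ≤ 3.
∫: right-multiply L₀ by Dx.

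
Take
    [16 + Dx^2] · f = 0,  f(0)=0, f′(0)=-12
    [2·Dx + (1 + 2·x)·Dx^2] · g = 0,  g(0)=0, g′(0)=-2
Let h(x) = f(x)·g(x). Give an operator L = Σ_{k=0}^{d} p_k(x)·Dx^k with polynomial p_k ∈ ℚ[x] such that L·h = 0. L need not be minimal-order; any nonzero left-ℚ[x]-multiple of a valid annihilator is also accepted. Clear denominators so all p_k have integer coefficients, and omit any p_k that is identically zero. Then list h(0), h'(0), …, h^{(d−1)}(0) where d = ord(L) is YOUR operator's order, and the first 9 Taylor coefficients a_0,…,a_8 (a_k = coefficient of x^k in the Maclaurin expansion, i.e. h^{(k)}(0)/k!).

f: a_k = 0, -12, 0, 32, 0, -128/5, 0, 1024/105, 0, …
g: a_k = 0, -2, 2, -8/3, 4, -32/5, 32/3, -128/7, 32, …
f·g: L₀ = L_f ⊗_s L_g, ord ≤ 2·2.
L = (2688 + 27648·x + 93184·x^2 + 131072·x^3 + 65536·x^4) + (896 + 5888·x + 12288·x^2 + 8192·x^3)·Dx + (408 + 3712·x + 11904·x^2 + 16384·x^3 + 8192·x^4)·Dx^2 + (56 + 368·x + 768·x^2 + 512·x^3)·Dx^3 + (15 + 124·x + 380·x^2 + 512·x^3 + 256·x^4)·Dx^4  (order 4).
h: a_k = 0, 0, 24, -24, -32, 16, 128/3, -256/5, 6656/105, …
ICs: h(0) = 0, h′(0) = 0, h′′(0) = 48, h′′′(0) = -144.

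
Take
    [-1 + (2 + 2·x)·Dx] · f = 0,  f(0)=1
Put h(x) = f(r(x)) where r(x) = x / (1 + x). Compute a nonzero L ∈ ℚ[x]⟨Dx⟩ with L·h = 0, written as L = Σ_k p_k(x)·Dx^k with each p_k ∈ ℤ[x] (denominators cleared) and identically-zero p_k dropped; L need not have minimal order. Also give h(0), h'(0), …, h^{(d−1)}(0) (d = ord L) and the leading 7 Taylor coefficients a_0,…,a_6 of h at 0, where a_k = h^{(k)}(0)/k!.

L = -1 + (2 + 6·x + 4·x^2)·Dx  (order 1).
h: a_k = 1, 1/2, -5/8, 13/16, -141/128, 399/256, -2353/1024, …
ICs: h(0) = 1.

f: a_k = 1, 1/2, -1/8, 1/16, -5/128, 7/256, -21/1024, …
L₀ from L_f via x↦r, Dx↦r'^{-1}Dx.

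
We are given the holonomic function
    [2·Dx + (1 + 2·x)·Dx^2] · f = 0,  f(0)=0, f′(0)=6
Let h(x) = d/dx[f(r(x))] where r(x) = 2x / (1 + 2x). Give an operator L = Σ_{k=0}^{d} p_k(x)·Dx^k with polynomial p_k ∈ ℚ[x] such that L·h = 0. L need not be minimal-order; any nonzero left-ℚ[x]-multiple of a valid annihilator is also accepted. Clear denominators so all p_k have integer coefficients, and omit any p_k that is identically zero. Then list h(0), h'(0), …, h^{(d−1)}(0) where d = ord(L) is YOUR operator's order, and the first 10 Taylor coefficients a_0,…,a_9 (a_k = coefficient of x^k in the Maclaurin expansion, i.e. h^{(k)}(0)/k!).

f: a_k = 0, 6, -6, 8, -12, 96/5, -32, 384/7, -96, 512/3, …
f∘r: x↦r, Dx↦Dx/r' in L_f ⇒ L₀.
h₀' ⇒ L via d/dx closure of L₀.
L = (8 + 24·x) + (1 + 8·x + 12·x^2)·Dx  (order 1).
h: a_k = 12, -96, 624, -3840, 23232, -139776, 839424, -5038080, 30231552, -181395456, …
ICs: h(0) = 12.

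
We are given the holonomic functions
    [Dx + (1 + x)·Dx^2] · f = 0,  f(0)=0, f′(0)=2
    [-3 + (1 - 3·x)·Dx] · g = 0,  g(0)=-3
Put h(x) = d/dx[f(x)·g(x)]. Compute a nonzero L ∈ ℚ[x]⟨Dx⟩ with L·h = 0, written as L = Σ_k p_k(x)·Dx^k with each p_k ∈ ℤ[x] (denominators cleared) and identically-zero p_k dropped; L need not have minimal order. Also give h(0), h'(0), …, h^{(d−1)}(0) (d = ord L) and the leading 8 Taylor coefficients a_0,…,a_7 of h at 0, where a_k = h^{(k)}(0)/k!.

L = 12 + (7 + 15·x)·Dx + (-1 + 2·x + 3·x^2)·Dx^2  (order 2).
h: a_k = -6, -30, -141, -558, -4197/2, -37743/5, -264261/10, -3170922/35, …
ICs: h(0) = -6, h′(0) = -30.

f: a_k = 0, 2, -1, 2/3, -1/2, 2/5, -1/3, 2/7, …
g: a_k = -3, -9, -27, -81, -243, -729, -2187, -6561, …
f·g: L₀ = L_f ⊗_s L_g, ord ≤ 2·1.
h₀' ⇒ L via d/dx closure of L₀.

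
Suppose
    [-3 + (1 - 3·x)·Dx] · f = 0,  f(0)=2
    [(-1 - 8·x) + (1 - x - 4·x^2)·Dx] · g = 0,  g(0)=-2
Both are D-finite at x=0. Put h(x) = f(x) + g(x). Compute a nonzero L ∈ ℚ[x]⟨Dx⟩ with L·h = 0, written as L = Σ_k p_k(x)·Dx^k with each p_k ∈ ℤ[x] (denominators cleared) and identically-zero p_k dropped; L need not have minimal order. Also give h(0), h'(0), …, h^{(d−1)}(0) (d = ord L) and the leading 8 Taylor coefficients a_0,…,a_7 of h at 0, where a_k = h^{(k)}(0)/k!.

L = (6 - 72·x + 144·x^2 - 144·x^3) + (4 - 84·x^2 + 252·x^3 - 288·x^4)·Dx + (-1 + 8·x - 21·x^2 + 8·x^3 + 54·x^4 - 72·x^5)·Dx^2  (order 2).
h: a_k = 0, 4, 8, 36, 104, 356, 1096, 3492, …
ICs: h(0) = 0, h′(0) = 4.

f: a_k = 2, 6, 18, 54, 162, 486, 1458, 4374, …
g: a_k = -2, -2, -10, -18, -58, -130, -362, -882, …
Sum ⇒ L₀ = lclm(L_f,L_g) in ℚ(x)⟨Dx⟩.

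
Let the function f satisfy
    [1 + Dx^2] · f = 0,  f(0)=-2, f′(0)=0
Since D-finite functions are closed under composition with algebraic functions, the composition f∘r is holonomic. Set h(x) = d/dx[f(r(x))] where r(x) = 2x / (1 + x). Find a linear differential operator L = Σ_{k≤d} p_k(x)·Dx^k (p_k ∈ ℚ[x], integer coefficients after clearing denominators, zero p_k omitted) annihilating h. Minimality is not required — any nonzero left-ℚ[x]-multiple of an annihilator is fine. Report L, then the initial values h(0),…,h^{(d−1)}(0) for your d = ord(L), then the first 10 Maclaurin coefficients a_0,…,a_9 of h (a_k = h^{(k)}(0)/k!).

f: a_k = -2, 0, 1, 0, -1/12, 0, 1/360, 0, -1/20160, 0, …
Substitute x→r, Dx→(1/r')Dx; clear ⇒ L₀.
h₀' ⇒ L via d/dx closure of L₀.
L = (10 + 12·x + 6·x^2) + (6 + 18·x + 18·x^2 + 6·x^3)·Dx + (1 + 4·x + 6·x^2 + 4·x^3 + x^4)·Dx^2  (order 2).
h: a_k = 0, 8, -24, 128/3, -160/3, 616/15, 56/5, -37664/315, 10336/35, -1532504/2835, …
ICs: h(0) = 0, h′(0) = 8.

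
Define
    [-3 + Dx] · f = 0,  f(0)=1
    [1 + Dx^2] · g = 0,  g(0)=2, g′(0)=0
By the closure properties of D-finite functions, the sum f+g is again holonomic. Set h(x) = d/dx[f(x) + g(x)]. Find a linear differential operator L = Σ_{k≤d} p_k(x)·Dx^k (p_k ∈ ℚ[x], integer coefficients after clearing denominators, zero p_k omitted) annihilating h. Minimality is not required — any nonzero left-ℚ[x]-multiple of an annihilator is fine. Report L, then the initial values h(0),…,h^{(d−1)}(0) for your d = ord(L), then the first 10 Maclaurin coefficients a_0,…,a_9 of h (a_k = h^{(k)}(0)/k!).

L = 3 - Dx + 3·Dx^2 - Dx^3  (order 3).
h: a_k = 3, 7, 27/2, 83/6, 81/8, 727/120, 243/80, 6563/5040, 2187/4480, 59047/362880, …
ICs: h(0) = 3, h′(0) = 7, h′′(0) = 27.

f: a_k = 1, 3, 9/2, 9/2, 27/8, 81/40, 81/80, 243/560, 729/4480, 243/4480, …
g: a_k = 2, 0, -1, 0, 1/12, 0, -1/360, 0, 1/20160, 0, …
h₀=f+g: left-lcm gives L₀, ord ≤ 3.
h=h₀': d/dx-closure on L₀ ⇒ L.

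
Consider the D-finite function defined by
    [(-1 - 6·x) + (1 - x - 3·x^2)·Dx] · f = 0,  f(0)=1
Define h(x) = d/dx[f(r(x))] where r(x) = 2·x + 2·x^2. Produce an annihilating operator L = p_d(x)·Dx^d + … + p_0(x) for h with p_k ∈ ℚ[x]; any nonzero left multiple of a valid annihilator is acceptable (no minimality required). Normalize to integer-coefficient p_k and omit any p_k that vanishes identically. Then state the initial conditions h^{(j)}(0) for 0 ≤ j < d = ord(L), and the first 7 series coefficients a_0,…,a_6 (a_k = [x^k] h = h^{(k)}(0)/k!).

L = (18 + 156·x + 804·x^2 + 2736·x^3 + 4968·x^4 + 4320·x^5 + 1440·x^6) + (-1 - 12·x + 6·x^2 + 268·x^3 + 900·x^4 + 1368·x^5 + 1008·x^6 + 288·x^7)·Dx  (order 1).
h: a_k = 2, 36, 264, 1952, 13320, 86928, 553280, …
ICs: h(0) = 2.

f: a_k = 1, 1, 4, 7, 19, 40, 97, …
L₀ from L_f via x↦r, Dx↦r'^{-1}Dx.
Differentiate: ansatz ord ≤ ord L₀ ⇒ L.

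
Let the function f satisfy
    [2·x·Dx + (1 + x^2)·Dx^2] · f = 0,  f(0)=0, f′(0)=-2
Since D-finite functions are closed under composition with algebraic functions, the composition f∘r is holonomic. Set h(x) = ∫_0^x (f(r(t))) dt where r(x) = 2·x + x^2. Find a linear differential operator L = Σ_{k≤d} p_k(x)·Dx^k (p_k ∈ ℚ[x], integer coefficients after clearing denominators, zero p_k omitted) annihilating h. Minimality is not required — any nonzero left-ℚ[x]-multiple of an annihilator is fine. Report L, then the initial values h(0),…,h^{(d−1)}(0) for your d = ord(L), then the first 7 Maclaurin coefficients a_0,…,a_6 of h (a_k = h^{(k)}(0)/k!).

f: a_k = 0, -2, 0, 2/3, 0, -2/5, 0, …
Substitute x→r, Dx→(1/r')Dx; clear ⇒ L₀.
Integrate: L := L₀·Dx.
L = (-1 + 8·x + 16·x^2 + 12·x^3 + 3·x^4)·Dx^2 + (1 + x + 4·x^2 + 8·x^3 + 5·x^4 + x^5)·Dx^3  (order 3).
h: a_k = 0, 0, -2, -2/3, 4/3, 8/5, -22/15, …
ICs: h(0) = 0, h′(0) = 0, h′′(0) = -4.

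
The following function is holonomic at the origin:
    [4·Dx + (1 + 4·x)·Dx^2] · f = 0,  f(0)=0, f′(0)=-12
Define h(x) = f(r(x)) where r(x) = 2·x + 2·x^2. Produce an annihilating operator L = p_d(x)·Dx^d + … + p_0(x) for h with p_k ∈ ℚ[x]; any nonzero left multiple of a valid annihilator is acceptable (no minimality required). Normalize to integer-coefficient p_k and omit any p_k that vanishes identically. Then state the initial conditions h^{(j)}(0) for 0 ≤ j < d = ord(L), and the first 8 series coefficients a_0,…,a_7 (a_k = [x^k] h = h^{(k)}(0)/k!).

f: a_k = 0, -12, 24, -64, 192, -3072/5, 2048, -49152/7, …
f∘r: x↦r, Dx↦Dx/r' in L_f ⇒ L₀.
L = (6 + 16·x + 16·x^2)·Dx + (1 + 10·x + 24·x^2 + 16·x^3)·Dx^2  (order 2).
h: a_k = 0, -24, 72, -320, 1632, -44544/5, 50688, -2076672/7, …
ICs: h(0) = 0, h′(0) = -24.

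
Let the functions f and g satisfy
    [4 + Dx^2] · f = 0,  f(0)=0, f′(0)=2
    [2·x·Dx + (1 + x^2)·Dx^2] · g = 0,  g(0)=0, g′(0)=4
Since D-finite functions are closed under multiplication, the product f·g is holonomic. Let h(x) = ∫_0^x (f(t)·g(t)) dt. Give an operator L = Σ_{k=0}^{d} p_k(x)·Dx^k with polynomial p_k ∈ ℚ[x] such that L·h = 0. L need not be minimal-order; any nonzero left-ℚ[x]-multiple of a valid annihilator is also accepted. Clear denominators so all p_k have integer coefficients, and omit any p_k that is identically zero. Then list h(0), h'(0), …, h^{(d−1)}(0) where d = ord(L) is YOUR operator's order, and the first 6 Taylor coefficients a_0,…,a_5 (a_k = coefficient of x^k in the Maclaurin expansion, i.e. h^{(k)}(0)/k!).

L = (160 + 464·x^2 + 464·x^4 + 256·x^6 + 64·x^8)·Dx + (96·x + 224·x^3 + 192·x^5 + 64·x^7)·Dx^2 + (60 + 188·x^2 + 216·x^4 + 128·x^6 + 32·x^8)·Dx^3 + (24·x + 56·x^3 + 48·x^5 + 16·x^7)·Dx^4 + (5 + 18·x^2 + 25·x^4 + 16·x^6 + 4·x^8)·Dx^5  (order 5).
h: a_k = 0, 0, 0, 8/3, 0, -8/5, …
ICs: h(0) = 0, h′(0) = 0, h′′(0) = 0, h′′′(0) = 16, h′′′′(0) = 0.

f: a_k = 0, 2, 0, -4/3, 0, 4/15, …
g: a_k = 0, 4, 0, -4/3, 0, 4/5, …
f·g: L₀ = L_f ⊗_s L_g, ord ≤ 2·2.
h=∫h₀ ⇒ L = L₀·Dx.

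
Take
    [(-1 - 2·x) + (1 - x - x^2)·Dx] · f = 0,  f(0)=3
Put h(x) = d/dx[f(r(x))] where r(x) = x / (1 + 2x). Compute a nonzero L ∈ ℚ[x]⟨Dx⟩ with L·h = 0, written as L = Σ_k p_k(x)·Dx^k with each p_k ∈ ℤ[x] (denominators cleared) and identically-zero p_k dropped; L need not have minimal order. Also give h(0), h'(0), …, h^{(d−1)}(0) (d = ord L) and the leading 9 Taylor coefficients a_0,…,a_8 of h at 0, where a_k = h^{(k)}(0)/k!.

L = (-6·x - 18·x^2 - 16·x^3) + (-1 - 9·x - 27·x^2 - 30·x^3 - 8·x^4)·Dx  (order 1).
h: a_k = 3, 0, -9, 36, -120, 378, -1155, 3456, -10179, …
ICs: h(0) = 3.

f: a_k = 3, 3, 6, 9, 15, 24, 39, 63, 102, …
Substitute x→r, Dx→(1/r')Dx; clear ⇒ L₀.
h₀' ⇒ L via d/dx closure of L₀.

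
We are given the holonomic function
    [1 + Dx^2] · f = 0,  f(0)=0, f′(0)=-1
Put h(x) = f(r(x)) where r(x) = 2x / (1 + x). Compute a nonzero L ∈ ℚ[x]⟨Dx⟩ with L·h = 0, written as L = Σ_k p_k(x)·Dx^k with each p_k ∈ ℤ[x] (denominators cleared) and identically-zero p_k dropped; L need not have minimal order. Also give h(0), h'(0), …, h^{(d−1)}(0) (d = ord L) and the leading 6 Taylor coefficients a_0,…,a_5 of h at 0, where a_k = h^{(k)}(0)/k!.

f: a_k = 0, -1, 0, 1/6, 0, -1/120, …
Substitute x→r, Dx→(1/r')Dx; clear ⇒ L₀.
L = 4 + (2 + 6·x + 6·x^2 + 2·x^3)·Dx + (1 + 4·x + 6·x^2 + 4·x^3 + x^4)·Dx^2  (order 2).
h: a_k = 0, -2, 2, -2/3, -2, 86/15, …
ICs: h(0) = 0, h′(0) = -2.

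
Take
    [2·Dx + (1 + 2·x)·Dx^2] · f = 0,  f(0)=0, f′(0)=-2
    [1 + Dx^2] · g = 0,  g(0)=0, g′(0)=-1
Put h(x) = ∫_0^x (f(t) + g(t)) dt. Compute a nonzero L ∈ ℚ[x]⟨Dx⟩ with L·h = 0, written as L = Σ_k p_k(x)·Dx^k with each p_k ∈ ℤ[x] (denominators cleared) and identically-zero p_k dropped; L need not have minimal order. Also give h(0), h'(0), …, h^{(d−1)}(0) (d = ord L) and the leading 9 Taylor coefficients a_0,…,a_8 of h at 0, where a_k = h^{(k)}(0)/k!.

f: a_k = 0, -2, 2, -8/3, 4, -32/5, 32/3, -128/7, 32, …
g: a_k = 0, -1, 0, 1/6, 0, -1/120, 0, 1/5040, 0, …
Sum ⇒ L₀ = lclm(L_f,L_g) in ℚ(x)⟨Dx⟩.
h=∫₀ˣh₀: take L = L₀·Dx.
L = (50 + 8·x + 8·x^2)·Dx^2 + (9 + 22·x + 12·x^2 + 8·x^3)·Dx^3 + (50 + 8·x + 8·x^2)·Dx^4 + (9 + 22·x + 12·x^2 + 8·x^3)·Dx^5  (order 5).
h: a_k = 0, 0, -3/2, 2/3, -5/8, 4/5, -769/720, 32/21, -92159/40320, …
ICs: h(0) = 0, h′(0) = 0, h′′(0) = -3, h′′′(0) = 4, h′′′′(0) = -15.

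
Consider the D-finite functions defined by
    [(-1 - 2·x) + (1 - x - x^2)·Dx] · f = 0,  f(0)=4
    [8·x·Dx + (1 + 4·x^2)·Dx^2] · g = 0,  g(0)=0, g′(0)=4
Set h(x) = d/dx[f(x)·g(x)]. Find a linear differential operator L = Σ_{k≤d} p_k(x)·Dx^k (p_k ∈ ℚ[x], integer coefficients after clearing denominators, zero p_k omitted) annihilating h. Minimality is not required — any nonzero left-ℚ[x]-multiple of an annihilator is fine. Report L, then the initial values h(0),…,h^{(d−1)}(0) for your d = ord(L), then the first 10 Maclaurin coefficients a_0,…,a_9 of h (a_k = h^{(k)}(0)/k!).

L = (-10 + 264·x^2 + 384·x^3 + 576·x^4) + (7 + 22·x + 12·x^2 + 88·x^3 + 384·x^4 + 384·x^5)·Dx + (-1 - 3·x - 11·x^2 + 4·x^3 - 16·x^4 + 64·x^5 + 48·x^6)·Dx^2  (order 2).
h: a_k = 16, 32, 32, 320/3, 1328/3, 3456/5, 6032/15, 145024/105, 43168/7, 540448/63, …
ICs: h(0) = 16, h′(0) = 32.

f: a_k = 4, 4, 8, 12, 20, 32, 52, 84, 136, 220, …
g: a_k = 0, 4, 0, -16/3, 0, 64/5, 0, -256/7, 0, 1024/9, …
h₀=f·g: eliminate ⇒ L₀, order ≤ 1·2.
Differentiate: ansatz ord ≤ ord L₀ ⇒ L.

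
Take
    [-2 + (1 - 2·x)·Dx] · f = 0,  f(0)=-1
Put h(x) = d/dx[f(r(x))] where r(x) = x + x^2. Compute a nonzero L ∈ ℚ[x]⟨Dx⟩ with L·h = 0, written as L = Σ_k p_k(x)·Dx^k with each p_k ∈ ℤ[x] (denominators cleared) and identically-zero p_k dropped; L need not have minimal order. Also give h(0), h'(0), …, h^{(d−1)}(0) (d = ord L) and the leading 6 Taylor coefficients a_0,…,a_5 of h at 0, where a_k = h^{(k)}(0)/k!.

f: a_k = -1, -2, -4, -8, -16, -32, …
h₀=f(r): pull back L_f along r ⇒ L₀.
Differentiate: ansatz ord ≤ ord L₀ ⇒ L.
L = (6 + 12·x + 12·x^2) + (-1 + 6·x^2 + 4·x^3)·Dx  (order 1).
h: a_k = -2, -12, -48, -176, -600, -1968, …
ICs: h(0) = -2.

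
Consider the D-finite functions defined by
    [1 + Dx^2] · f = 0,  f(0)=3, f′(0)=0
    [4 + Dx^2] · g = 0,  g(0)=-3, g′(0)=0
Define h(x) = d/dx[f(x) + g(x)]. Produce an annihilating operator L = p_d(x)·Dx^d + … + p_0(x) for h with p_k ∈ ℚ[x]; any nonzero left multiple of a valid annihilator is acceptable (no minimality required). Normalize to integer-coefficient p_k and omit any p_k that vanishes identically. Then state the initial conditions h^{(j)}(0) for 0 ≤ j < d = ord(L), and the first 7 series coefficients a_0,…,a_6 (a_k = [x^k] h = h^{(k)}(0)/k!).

L = 4 + 5·Dx^2 + Dx^4  (order 4).
h: a_k = 0, 9, 0, -15/2, 0, 63/40, 0, …
ICs: h(0) = 0, h′(0) = 9, h′′(0) = 0, h′′′(0) = -45.

f: a_k = 3, 0, -3/2, 0, 1/8, 0, -1/240, …
g: a_k = -3, 0, 6, 0, -2, 0, 4/15, …
f+g: L₀ = lclm(L_f,L_g), ord ≤ 2+2.
h₀' ⇒ L via d/dx closure of L₀.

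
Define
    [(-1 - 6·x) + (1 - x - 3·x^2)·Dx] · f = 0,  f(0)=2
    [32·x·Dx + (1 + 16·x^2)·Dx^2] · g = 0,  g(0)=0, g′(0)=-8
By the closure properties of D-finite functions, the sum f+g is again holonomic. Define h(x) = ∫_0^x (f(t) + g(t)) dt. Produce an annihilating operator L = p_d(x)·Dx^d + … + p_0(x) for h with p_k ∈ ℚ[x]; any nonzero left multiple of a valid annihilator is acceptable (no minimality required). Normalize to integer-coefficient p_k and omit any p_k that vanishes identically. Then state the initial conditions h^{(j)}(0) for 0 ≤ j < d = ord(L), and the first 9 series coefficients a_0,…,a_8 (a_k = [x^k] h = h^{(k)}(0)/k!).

f: a_k = 2, 2, 8, 14, 38, 80, 194, 434, 1016, …
g: a_k = 0, -8, 0, 128/3, 0, -2048/5, 0, 32768/7, 0, …
h₀=f+g: left-lcm gives L₀, ord ≤ 3.
h=∫₀ˣh₀: take L = L₀·Dx.
L = (-128 + 512·x + 10560·x^2 + 25344·x^3 + 95904·x^4 + 41472·x^6)·Dx^2 + (37 + 208·x - 206·x^2 + 1476·x^3 + 24336·x^4 + 66528·x^5 + 6912·x^6 + 41472·x^7)·Dx^3 + (-4 - 21·x - 198·x^2 - 90·x^3 - 1775·x^4 + 4080·x^5 + 6336·x^6 + 2304·x^7 + 6912·x^8)·Dx^4  (order 4).
h: a_k = 0, 2, -3, 8/3, 85/6, 38/5, -824/15, 194/7, 17903/28, …
ICs: h(0) = 0, h′(0) = 2, h′′(0) = -6, h′′′(0) = 16.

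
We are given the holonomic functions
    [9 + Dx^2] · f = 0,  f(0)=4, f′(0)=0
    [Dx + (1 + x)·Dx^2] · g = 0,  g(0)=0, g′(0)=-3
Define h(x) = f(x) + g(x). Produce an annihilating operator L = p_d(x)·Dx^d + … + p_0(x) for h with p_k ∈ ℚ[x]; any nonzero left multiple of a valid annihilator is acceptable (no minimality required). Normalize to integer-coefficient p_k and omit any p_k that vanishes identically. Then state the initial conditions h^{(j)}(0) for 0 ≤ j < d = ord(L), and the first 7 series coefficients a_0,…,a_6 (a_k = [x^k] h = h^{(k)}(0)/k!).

L = (135 + 162·x + 81·x^2)·Dx + (99 + 261·x + 243·x^2 + 81·x^3)·Dx^2 + (15 + 18·x + 9·x^2)·Dx^3 + (11 + 29·x + 27·x^2 + 9·x^3)·Dx^4  (order 4).
h: a_k = 4, -3, -33/2, -1, 57/4, -3/5, -71/20, …
ICs: h(0) = 4, h′(0) = -3, h′′(0) = -33, h′′′(0) = -6.

f: a_k = 4, 0, -18, 0, 27/2, 0, -81/20, …
g: a_k = 0, -3, 3/2, -1, 3/4, -3/5, 1/2, …
h₀=f+g: left-lcm gives L₀, ord ≤ 4.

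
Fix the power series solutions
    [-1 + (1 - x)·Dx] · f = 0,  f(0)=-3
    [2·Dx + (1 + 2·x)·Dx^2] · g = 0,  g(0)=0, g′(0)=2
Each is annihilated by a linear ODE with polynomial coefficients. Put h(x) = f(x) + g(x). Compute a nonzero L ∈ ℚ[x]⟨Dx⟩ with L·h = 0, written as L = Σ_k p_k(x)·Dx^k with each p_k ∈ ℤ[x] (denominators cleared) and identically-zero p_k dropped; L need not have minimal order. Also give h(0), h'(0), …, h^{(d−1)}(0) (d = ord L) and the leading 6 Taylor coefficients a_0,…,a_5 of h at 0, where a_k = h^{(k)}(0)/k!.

L = (14 + 4·x)·Dx + (-1 + 20·x + 8·x^2)·Dx^2 + (-2 - 3·x + 3·x^2 + 2·x^3)·Dx^3  (order 3).
h: a_k = -3, -1, -5, -1/3, -7, 17/5, …
ICs: h(0) = -3, h′(0) = -1, h′′(0) = -10.

f: a_k = -3, -3, -3, -3, -3, -3, …
g: a_k = 0, 2, -2, 8/3, -4, 32/5, …
L₀ := lclm(L_f,L_g); ord L₀ ≤ 1+2.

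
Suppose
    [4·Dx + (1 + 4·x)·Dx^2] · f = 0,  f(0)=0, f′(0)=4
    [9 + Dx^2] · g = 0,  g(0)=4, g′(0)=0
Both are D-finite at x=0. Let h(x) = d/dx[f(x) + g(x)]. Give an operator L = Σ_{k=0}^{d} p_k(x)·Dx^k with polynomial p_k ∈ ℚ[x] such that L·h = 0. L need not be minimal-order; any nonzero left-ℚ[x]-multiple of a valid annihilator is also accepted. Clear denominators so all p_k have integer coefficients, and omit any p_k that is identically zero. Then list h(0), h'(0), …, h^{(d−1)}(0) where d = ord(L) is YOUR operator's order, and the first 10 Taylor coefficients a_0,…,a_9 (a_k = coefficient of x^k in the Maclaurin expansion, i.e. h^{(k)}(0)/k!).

L = (3780 + 2592·x + 5184·x^2) + (369 + 2124·x + 3888·x^2 + 5184·x^3)·Dx + (420 + 288·x + 576·x^2)·Dx^2 + (41 + 236·x + 432·x^2 + 576·x^3)·Dx^3  (order 3).
h: a_k = 4, -52, 64, -202, 1024, -41203/10, 16384, -9174311/140, 262144, -1174405849/1120, …
ICs: h(0) = 4, h′(0) = -52, h′′(0) = 128.

f: a_k = 0, 4, -8, 64/3, -64, 1024/5, -2048/3, 16384/7, -8192, 262144/9, …
g: a_k = 4, 0, -18, 0, 27/2, 0, -81/20, 0, 729/1120, 0, …
L₀ := lclm(L_f,L_g); ord L₀ ≤ 2+2.
h₀' ⇒ L via d/dx closure of L₀.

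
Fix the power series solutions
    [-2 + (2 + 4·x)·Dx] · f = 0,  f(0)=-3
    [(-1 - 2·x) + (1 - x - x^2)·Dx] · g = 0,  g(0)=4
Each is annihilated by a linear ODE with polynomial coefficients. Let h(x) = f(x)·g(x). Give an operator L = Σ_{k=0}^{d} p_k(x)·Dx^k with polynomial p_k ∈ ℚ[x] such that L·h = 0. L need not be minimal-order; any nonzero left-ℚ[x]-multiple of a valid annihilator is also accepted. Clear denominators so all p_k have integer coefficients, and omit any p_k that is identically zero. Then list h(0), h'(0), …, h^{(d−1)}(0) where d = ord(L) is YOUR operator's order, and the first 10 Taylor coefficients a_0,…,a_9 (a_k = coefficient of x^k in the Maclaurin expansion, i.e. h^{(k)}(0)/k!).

L = (2 + 3·x + 3·x^2) + (-1 - x + 3·x^2 + 2·x^3)·Dx  (order 1).
h: a_k = -12, -24, -30, -60, -165/2, -153, -879/4, -795/2, -18465/32, -16665/16, …
ICs: h(0) = -12.

f: a_k = -3, -3, 3/2, -3/2, 15/8, -21/8, 63/16, -99/16, 1287/128, -2145/128, …
g: a_k = 4, 4, 8, 12, 20, 32, 52, 84, 136, 220, …
h₀=f·g: eliminate ⇒ L₀, order ≤ 1·1.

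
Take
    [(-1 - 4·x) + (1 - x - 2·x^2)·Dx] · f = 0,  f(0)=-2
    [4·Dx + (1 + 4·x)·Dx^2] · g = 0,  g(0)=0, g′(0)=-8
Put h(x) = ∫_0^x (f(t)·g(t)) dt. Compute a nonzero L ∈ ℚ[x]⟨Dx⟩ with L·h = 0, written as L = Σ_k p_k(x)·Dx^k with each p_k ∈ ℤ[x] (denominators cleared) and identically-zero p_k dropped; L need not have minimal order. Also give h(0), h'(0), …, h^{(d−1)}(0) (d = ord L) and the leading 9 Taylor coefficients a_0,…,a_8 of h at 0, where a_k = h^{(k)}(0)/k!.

f: a_k = -2, -2, -6, -10, -22, -42, -86, -170, -342, …
g: a_k = 0, -8, 16, -128/3, 128, -2048/5, 4096/3, -32768/7, 16384, …
L₀ := L_f ⊗_s L_g (sym. prod.), ord ≤ 2.
∫: right-multiply L₀ by Dx.
L = (8 + 32·x)·Dx + (-2 + 20·x + 40·x^2)·Dx^2 + (-1 - 3·x + 6·x^2 + 8·x^3)·Dx^3  (order 3).
h: a_k = 0, 0, 8, -16/3, 76/3, -112/3, 696/5, -11344/35, 38342/35, …
ICs: h(0) = 0, h′(0) = 0, h′′(0) = 16.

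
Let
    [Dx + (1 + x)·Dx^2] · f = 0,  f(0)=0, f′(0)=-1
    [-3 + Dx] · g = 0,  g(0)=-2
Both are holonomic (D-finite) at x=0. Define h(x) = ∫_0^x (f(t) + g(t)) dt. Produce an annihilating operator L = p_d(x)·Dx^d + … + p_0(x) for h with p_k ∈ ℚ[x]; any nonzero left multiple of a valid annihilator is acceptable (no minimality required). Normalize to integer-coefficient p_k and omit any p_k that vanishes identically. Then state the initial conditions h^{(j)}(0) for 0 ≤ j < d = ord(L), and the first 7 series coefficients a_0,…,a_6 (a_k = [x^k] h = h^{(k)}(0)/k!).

L = (-15 - 9·x)·Dx^2 + (-7 - 18·x - 9·x^2)·Dx^3 + (4 + 7·x + 3·x^2)·Dx^4  (order 4).
h: a_k = 0, -2, -7/2, -17/6, -7/3, -13/10, -17/24, …
ICs: h(0) = 0, h′(0) = -2, h′′(0) = -7, h′′′(0) = -17.

f: a_k = 0, -1, 1/2, -1/3, 1/4, -1/5, 1/6, …
g: a_k = -2, -6, -9, -9, -27/4, -81/20, -81/40, …
Sum ⇒ L₀ = lclm(L_f,L_g) in ℚ(x)⟨Dx⟩.
∫: right-multiply L₀ by Dx.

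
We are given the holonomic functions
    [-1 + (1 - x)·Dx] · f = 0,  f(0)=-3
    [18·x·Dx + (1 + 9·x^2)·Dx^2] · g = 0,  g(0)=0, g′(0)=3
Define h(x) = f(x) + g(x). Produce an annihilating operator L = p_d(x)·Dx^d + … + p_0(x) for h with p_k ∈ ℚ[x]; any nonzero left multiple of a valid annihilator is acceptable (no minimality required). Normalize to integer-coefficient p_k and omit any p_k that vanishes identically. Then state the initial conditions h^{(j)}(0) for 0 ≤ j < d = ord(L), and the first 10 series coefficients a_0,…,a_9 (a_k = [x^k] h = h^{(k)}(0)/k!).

L = (-18 + 72·x + 486·x^2)·Dx + (12 - 18·x - 180·x^2 + 486·x^3)·Dx^2 + (-1 - 8·x - 72·x^3 + 81·x^4)·Dx^3  (order 3).
h: a_k = -3, 0, -3, -12, -3, 228/5, -3, -2208/7, -3, 2184, …
ICs: h(0) = -3, h′(0) = 0, h′′(0) = -6.

f: a_k = -3, -3, -3, -3, -3, -3, -3, -3, -3, -3, …
g: a_k = 0, 3, 0, -9, 0, 243/5, 0, -2187/7, 0, 2187, …
L₀ := lclm(L_f,L_g); ord L₀ ≤ 1+2.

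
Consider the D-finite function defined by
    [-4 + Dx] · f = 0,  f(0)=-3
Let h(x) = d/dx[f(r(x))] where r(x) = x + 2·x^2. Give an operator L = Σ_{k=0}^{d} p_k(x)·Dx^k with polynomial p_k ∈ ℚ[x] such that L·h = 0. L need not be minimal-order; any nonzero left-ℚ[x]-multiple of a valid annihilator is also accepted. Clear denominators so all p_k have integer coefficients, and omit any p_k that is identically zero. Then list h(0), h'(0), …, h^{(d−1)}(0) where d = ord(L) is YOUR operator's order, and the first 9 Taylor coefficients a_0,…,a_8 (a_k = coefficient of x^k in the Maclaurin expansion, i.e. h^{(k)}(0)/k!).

L = (8 + 32·x + 64·x^2) + (-1 - 4·x)·Dx  (order 1).
h: a_k = -12, -96, -384, -1280, -3328, -38912/5, -237568/15, -3129344/105, -1073152/21, …
ICs: h(0) = -12.

f: a_k = -3, -12, -24, -32, -32, -128/5, -256/15, -1024/105, -512/105, …
f∘r: x↦r, Dx↦Dx/r' in L_f ⇒ L₀.
h₀' ⇒ L via d/dx closure of L₀.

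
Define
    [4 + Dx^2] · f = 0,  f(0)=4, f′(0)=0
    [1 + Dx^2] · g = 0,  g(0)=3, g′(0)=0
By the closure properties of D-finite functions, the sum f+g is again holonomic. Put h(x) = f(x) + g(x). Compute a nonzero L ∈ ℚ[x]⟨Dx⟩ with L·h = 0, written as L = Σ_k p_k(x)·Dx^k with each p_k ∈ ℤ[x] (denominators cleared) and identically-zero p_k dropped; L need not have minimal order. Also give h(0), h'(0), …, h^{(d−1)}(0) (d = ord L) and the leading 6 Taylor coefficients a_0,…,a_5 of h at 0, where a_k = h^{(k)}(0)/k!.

L = 4 + 5·Dx^2 + Dx^4  (order 4).
h: a_k = 7, 0, -19/2, 0, 67/24, 0, …
ICs: h(0) = 7, h′(0) = 0, h′′(0) = -19, h′′′(0) = 0.

f: a_k = 4, 0, -8, 0, 8/3, 0, …
g: a_k = 3, 0, -3/2, 0, 1/8, 0, …
Weyl lclm of L_f,L_g ⇒ L₀ (ord ≤ 4).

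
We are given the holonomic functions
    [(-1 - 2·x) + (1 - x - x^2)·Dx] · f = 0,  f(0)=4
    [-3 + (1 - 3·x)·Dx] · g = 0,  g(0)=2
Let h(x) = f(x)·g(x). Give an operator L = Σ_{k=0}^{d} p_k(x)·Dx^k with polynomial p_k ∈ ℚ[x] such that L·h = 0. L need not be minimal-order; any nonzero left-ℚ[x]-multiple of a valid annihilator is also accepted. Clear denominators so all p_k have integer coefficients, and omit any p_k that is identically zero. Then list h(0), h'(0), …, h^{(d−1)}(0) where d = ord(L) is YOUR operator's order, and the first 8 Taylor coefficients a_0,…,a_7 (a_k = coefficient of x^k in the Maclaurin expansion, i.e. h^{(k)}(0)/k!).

f: a_k = 4, 4, 8, 12, 20, 32, 52, 84, …
g: a_k = 2, 6, 18, 54, 162, 486, 1458, 4374, …
Sym-product of L_f,L_g gives L₀ (≤ ord 1).
L = (-4 + 4·x + 9·x^2) + (1 - 4·x + 2·x^2 + 3·x^3)·Dx  (order 1).
h: a_k = 8, 32, 112, 360, 1120, 3424, 10376, 31296, …
ICs: h(0) = 8.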